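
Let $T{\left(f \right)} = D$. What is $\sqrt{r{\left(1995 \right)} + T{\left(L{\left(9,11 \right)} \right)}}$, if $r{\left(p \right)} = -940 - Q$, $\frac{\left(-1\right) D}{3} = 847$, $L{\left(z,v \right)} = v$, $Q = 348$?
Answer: $i \sqrt{3829} \approx 61.879 i$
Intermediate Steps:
$D = -2541$ ($D = \left(-3\right) 847 = -2541$)
$T{\left(f \right)} = -2541$
$r{\left(p \right)} = -1288$ ($r{\left(p \right)} = -940 - 348 = -1288$)
$\sqrt{r{\left(1995 \right)} + T{\left(L{\left(9,11 \right)} \right)}} = \sqrt{-1288 - 2541} = \sqrt{-3829} = i \sqrt{3829}$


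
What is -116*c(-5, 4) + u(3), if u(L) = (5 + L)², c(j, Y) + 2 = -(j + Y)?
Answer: 180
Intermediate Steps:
c(j, Y) = -2 - Y - j (c(j, Y) = -2 - (j + Y) = -2 - (Y + j) = -2 + (-Y - j) = -2 - Y - j)
-116*c(-5, 4) + u(3) = -116*(-2 - 1*4 - 1*(-5)) + (5 + 3)² = -116*(-2 - 4 + 5) + 8² = -116*(-1) + 64 = 116 + 64 = 180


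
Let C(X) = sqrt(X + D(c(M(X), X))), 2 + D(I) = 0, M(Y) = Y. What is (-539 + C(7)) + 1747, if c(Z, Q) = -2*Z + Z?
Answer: 1208 + sqrt(5) ≈ 1210.2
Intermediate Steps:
c(Z, Q) = -Z
D(I) = -2 (D(I) = -2 + 0 = -2)
C(X) = sqrt(-2 + X) (C(X) = sqrt(X - 2) = sqrt(-2 + X))
(-539 + C(7)) + 1747 = (-539 + sqrt(-2 + 7)) + 1747 = (-539 + sqrt(5)) + 1747 = 1208 + sqrt(5)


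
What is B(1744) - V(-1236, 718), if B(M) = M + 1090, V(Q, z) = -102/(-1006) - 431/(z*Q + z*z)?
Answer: 530159220931/187077772 ≈ 2833.9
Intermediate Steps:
V(Q, z) = 51/503 - 431/(z² + Q*z) (V(Q, z) = -102*(-1/1006) - 431/(Q*z + z²) = 51/503 - 431/(z² + Q*z))
B(M) = 1090 + M
B(1744) - V(-1236, 718) = (1090 + 1744) - (-216793 + 51*718² + 51*(-1236)*718)/(503*718*(-1236 + 718)) = 2834 - (-216793 + 51*515524 - 45259848)/(503*718*(-518)) = 2834 - (-1)*(-216793 + 26291724 - 45259848)/(503*718*518) = 2834 - (-1)*(-19184917)/(503*718*518) = 2834 - 1*19184917/187077772 = 2834 - 19184917/187077772 = 530159220931/187077772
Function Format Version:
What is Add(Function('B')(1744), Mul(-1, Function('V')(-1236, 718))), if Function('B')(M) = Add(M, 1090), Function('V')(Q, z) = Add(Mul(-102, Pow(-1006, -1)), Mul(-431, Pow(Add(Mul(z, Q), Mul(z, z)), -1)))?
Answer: Rational(530159220931, 187077772) ≈ 2833.9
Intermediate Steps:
Function('V')(Q, z) = Add(Rational(51, 503), Mul(-431, Pow(Add(Pow(z, 2), Mul(Q, z)), -1))) (Function('V')(Q, z) = Add(Mul(-102, Rational(-1, 1006)), Mul(-431, Pow(Add(Mul(Q, z), Pow(z, 2)), -1))) = Add(Rational(51, 503), Mul(-431, Pow(Add(Pow(z, 2), Mul(Q, z)), -1))))
Function('B')(M) = Add(1090, M)
Add(Function('B')(1744), Mul(-1, Function('V')(-1236, 718))) = Add(Add(1090, 1744), Mul(-1, Mul(Rational(1, 503), Pow(718, -1), Pow(Add(-1236, 718), -1), Add(-216793, Mul(51, Pow(718, 2)), Mul(51, -1236, 718))))) = Add(2834, Mul(-1, Mul(Rational(1, 503), Rational(1, 718), Pow(-518, -1), Add(-216793, Mul(51, 515524), -45259848)))) = Add(2834, Mul(-1, Mul(Rational(1, 503), Rational(1, 718), Rational(-1, 518), Add(-216793, 26291724, -45259848)))) = Add(2834, Mul(-1, Mul(Rational(1, 503), Rational(1, 718), Rational(-1, 518), -19184917))) = Add(2834, Mul(-1, Rational(19184917, 187077772))) = Add(2834, Rational(-19184917, 187077772)) = Rational(530159220931, 187077772)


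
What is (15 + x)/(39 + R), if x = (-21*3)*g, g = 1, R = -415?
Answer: 6/47 ≈ 0.12766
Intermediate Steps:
x = -63 (x = -21*3*1 = -63*1 = -63)
(15 + x)/(39 + R) = (15 - 63)/(39 - 415) = -48/(-376) = -48*(-1/376) = 6/47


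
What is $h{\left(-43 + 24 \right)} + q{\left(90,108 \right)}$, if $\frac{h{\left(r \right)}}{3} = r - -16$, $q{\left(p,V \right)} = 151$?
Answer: $142$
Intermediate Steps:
$h{\left(r \right)} = 48 + 3 r$ ($h{\left(r \right)} = 3 \left(r - -16\right) = 3 \left(r + 16\right) = 3 \left(16 + r\right) = 48 + 3 r$)
$h{\left(-43 + 24 \right)} + q{\left(90,108 \right)} = \left(48 + 3 \left(-43 + 24\right)\right) + 151 = \left(48 + 3 \left(-19\right)\right) + 151 = \left(48 - 57\right) + 151 = -9 + 151 = 142$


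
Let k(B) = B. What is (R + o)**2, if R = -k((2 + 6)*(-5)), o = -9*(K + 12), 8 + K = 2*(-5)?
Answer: 8836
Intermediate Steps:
K = -18 (K = -8 + 2*(-5) = -8 - 10 = -18)
o = 54 (o = -9*(-18 + 12) = -9*(-6) = 54)
R = 40 (R = -(2 + 6)*(-5) = -8*(-5) = -1*(-40) = 40)
(R + o)**2 = (40 + 54)**2 = 94**2 = 8836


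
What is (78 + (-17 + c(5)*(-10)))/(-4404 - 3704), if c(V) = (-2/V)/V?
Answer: -309/40540 ≈ -0.0076221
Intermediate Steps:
c(V) = -2/V²
(78 + (-17 + c(5)*(-10)))/(-4404 - 3704) = (78 + (-17 - 2/5²*(-10)))/(-4404 - 3704) = (78 + (-17 - 2*1/25*(-10)))/(-8108) = (78 + (-17 - 2/25*(-10)))*(-1/8108) = (78 + (-17 + ⅘))*(-1/8108) = (78 - 81/5)*(-1/8108) = (309/5)*(-1/8108) = -309/40540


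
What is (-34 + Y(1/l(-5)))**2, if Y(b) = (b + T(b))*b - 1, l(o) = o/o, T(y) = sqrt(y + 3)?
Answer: 1024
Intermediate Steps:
T(y) = sqrt(3 + y)
l(o) = 1
Y(b) = -1 + b*(b + sqrt(3 + b)) (Y(b) = (b + sqrt(3 + b))*b - 1 = b*(b + sqrt(3 + b)) - 1 = -1 + b*(b + sqrt(3 + b)))
(-34 + Y(1/l(-5)))**2 = (-34 + (-1 + (1/1)**2 + sqrt(3 + 1/1)/1))**2 = (-34 + (-1 + 1**2 + 1*sqrt(3 + 1)))**2 = (-34 + (-1 + 1 + 1*sqrt(4)))**2 = (-34 + (-1 + 1 + 1*2))**2 = (-34 + (-1 + 1 + 2))**2 = (-34 + 2)**2 = (-32)**2 = 1024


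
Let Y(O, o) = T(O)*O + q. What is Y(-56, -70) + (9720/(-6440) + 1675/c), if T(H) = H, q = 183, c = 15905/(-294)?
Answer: 1683166106/512141 ≈ 3286.5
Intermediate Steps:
c = -15905/294 (c = 15905*(-1/294) = -15905/294 ≈ -54.099)
Y(O, o) = 183 + O² (Y(O, o) = O*O + 183 = O² + 183 = 183 + O²)
Y(-56, -70) + (9720/(-6440) + 1675/c) = (183 + (-56)²) + (9720/(-6440) + 1675/(-15905/294)) = (183 + 3136) + (9720*(-1/6440) + 1675*(-294/15905)) = 3319 + (-243/161 - 98490/3181) = 3319 - 16629873/512141 = 1683166106/512141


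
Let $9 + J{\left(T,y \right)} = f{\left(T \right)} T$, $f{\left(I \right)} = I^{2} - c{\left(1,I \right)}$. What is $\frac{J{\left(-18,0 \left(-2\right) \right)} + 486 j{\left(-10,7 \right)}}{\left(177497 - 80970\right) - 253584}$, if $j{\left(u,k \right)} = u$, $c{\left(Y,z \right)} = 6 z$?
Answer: $\frac{12645}{157057} \approx 0.080512$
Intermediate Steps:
$f{\left(I \right)} = I^{2} - 6 I$
$J{\left(T,y \right)} = -9 + T^{2} \left(-6 + T\right)$ ($J{\left(T,y \right)} = -9 + T \left(-6 + T\right) T = -9 + T^{2} \left(-6 + T\right)$)
$\frac{J{\left(-18,0 \left(-2\right) \right)} + 486 j{\left(-10,7 \right)}}{\left(177497 - 80970\right) - 253584} = \frac{\left(-9 + \left(-18\right)^{2} \left(-6 - 18\right)\right) + 486 \left(-10\right)}{\left(177497 - 80970\right) - 253584} = \frac{\left(-9 + 324 \left(-24\right)\right) - 4860}{96527 - 253584} = \frac{\left(-9 - 7776\right) - 4860}{-157057} = \left(-7785 - 4860\right) \left(- \frac{1}{157057}\right) = \left(-12645\right) \left(- \frac{1}{157057}\right) = \frac{12645}{157057}$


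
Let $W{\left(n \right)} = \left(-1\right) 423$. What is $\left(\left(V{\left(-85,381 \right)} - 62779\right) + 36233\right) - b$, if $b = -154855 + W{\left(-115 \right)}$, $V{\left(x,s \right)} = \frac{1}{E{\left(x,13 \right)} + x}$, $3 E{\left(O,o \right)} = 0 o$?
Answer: $\frac{10942219}{85} \approx 1.2873 \cdot 10^{5}$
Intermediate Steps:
$W{\left(n \right)} = -423$
$E{\left(O,o \right)} = 0$ ($E{\left(O,o \right)} = \frac{0 o}{3} = \frac{1}{3} \cdot 0 = 0$)
$V{\left(x,s \right)} = \frac{1}{x}$ ($V{\left(x,s \right)} = \frac{1}{0 + x} = \frac{1}{x}$)
$b = -155278$ ($b = -154855 - 423 = -155278$)
$\left(\left(V{\left(-85,381 \right)} - 62779\right) + 36233\right) - b = \left(\left(\frac{1}{-85} - 62779\right) + 36233\right) - -155278 = \left(\left(- \frac{1}{85} - 62779\right) + 36233\right) + 155278 = \left(- \frac{5336216}{85} + 36233\right) + 155278 = - \frac{2256411}{85} + 155278 = \frac{10942219}{85}$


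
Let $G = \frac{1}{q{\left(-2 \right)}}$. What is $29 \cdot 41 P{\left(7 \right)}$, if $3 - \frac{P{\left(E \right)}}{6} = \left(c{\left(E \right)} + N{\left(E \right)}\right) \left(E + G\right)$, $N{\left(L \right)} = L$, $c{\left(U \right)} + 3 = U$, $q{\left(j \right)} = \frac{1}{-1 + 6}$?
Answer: $-920286$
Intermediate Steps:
$q{\left(j \right)} = \frac{1}{5}$
$c{\left(U \right)} = -3 + U$
$G = 5$ ($G = \frac{1}{\frac{1}{5}} = 5$)
$P{\left(E \right)} = 18 - 6 \left(-3 + 2 E\right) \left(5 + E\right)$ ($P{\left(E \right)} = 18 - 6 \left(\left(-3 + E\right) + E\right) \left(E + 5\right) = 18 - 6 \left(-3 + 2 E\right) \left(5 + E\right)$)
$29 \cdot 41 P{\left(7 \right)} = 29 \cdot 41 \left(108 - 294 - 12 \cdot 7^{2}\right) = 1189 \left(108 - 294 - 588\right) = 1189 \left(-774\right) = -920286$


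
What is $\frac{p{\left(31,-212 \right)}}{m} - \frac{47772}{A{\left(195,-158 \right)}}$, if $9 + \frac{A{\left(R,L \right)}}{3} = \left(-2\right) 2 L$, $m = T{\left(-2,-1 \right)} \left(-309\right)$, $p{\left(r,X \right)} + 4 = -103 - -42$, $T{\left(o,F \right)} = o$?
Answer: $- \frac{9881527}{385014} \approx -25.665$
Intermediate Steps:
$p{\left(r,X \right)} = -65$ ($p{\left(r,X \right)} = -4 - 61 = -65$)
$m = 618$ ($m = \left(-2\right) \left(-309\right) = 618$)
$A{\left(R,L \right)} = -27 - 12 L$ ($A{\left(R,L \right)} = -27 + 3 \left(-2\right) 2 L = -27 + 3 \left(- 4 L\right) = -27 - 12 L$)
$\frac{p{\left(31,-212 \right)}}{m} - \frac{47772}{A{\left(195,-158 \right)}} = - \frac{65}{618} - \frac{47772}{-27 - -1896} = \left(-65\right) \frac{1}{618} - \frac{47772}{-27 + 1896} = - \frac{65}{618} - \frac{47772}{1869} = - \frac{65}{618} - \frac{15924}{623} = - \frac{9881527}{385014}$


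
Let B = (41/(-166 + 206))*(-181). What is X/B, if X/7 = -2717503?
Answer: 760900840/7421 ≈ 1.0253e+5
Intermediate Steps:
X = -19022521 (X = 7*(-2717503) = -19022521)
B = -7421/40 (B = (41/40)*(-181) = -7421/40 ≈ -185.52)
X/B = -19022521/(-7421/40) = -19022521*(-40/7421) = 760900840/7421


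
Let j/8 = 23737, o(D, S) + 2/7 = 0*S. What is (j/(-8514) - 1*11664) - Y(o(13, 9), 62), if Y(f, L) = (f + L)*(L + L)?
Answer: -576279148/29799 ≈ -19339.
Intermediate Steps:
o(D, S) = -2/7 (o(D, S) = -2/7 + 0*S = -2/7 + 0 = -2/7)
j = 189896 (j = 8*23737 = 189896)
Y(f, L) = 2*L*(L + f) (Y(f, L) = (L + f)*(2*L) = 2*L*(L + f))
(j/(-8514) - 1*11664) - Y(o(13, 9), 62) = (189896/(-8514) - 1*11664) - 2*62*(62 - 2/7) = (189896*(-1/8514) - 11664) - 2*62*432/7 = (-94948/4257 - 11664) - 1*53568/7 = -49748596/4257 - 53568/7 = -576279148/29799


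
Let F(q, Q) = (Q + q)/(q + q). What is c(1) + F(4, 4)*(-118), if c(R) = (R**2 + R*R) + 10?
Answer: -106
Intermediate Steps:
F(q, Q) = (Q + q)/(2*q) (F(q, Q) = (Q + q)/((2*q)) = (Q + q)*(1/(2*q)) = (Q + q)/(2*q))
c(R) = 10 + 2*R**2 (c(R) = (R**2 + R**2) + 10 = 2*R**2 + 10 = 10 + 2*R**2)
c(1) + F(4, 4)*(-118) = (10 + 2*1**2) + ((1/2)*(4 + 4)/4)*(-118) = (10 + 2*1) + ((1/2)*(1/4)*8)*(-118) = (10 + 2) + 1*(-118) = 12 - 118 = -106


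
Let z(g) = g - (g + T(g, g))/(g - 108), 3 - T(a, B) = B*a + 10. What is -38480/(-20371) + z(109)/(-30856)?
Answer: 9088158/6043919 ≈ 1.5037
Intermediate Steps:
T(a, B) = -7 - B*a (T(a, B) = 3 - (B*a + 10) = 3 - (10 + B*a) = 3 + (-10 - B*a) = -7 - B*a)
z(g) = g - (-7 + g - g²)/(-108 + g) (z(g) = g - (g + (-7 - g*g))/(g - 108) = g - (g + (-7 - g²))/(-108 + g) = g - (-7 + g - g²)/(-108 + g))
-38480/(-20371) + z(109)/(-30856) = -38480/(-20371) + ((7 - 109*109 + 2*109²)/(-108 + 109))/(-30856) = -38480*(-1/20371) + ((7 - 11881 + 2*11881)/1)*(-1/30856) = 2960/1567 + (1*(7 - 11881 + 23762))*(-1/30856) = 2960/1567 + (1*11888)*(-1/30856) = 2960/1567 + 11888*(-1/30856) = 2960/1567 - 1486/3857 = 9088158/6043919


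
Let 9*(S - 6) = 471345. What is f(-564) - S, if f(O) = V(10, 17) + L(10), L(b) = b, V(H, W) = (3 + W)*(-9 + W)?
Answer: -156623/3 ≈ -52208.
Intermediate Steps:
S = 157133/3 (S = 6 + (⅑)*471345 = 6 + 157115/3 = 157133/3 ≈ 52378.)
V(H, W) = (-9 + W)*(3 + W)
f(O) = 170 (f(O) = (-27 + 17² - 6*17) + 10 = (-27 + 289 - 102) + 10 = 160 + 10 = 170)
f(-564) - S = 170 - 1*157133/3 = 170 - 157133/3 = -156623/3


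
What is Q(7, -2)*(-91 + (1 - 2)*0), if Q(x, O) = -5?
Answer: 455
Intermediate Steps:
Q(7, -2)*(-91 + (1 - 2)*0) = -5*(-91 + (1 - 2)*0) = -5*(-91 - 1*0) = -5*(-91 + 0) = -5*(-91) = 455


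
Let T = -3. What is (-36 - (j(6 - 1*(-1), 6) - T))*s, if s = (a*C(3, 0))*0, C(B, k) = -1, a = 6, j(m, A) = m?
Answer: 0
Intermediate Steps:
s = 0 (s = (6*(-1))*0 = -6*0 = 0)
(-36 - (j(6 - 1*(-1), 6) - T))*s = (-36 - ((6 - 1*(-1)) - 1*(-3)))*0 = (-36 - ((6 + 1) + 3))*0 = (-36 - (7 + 3))*0 = (-36 - 1*10)*0 = (-36 - 10)*0 = -46*0 = 0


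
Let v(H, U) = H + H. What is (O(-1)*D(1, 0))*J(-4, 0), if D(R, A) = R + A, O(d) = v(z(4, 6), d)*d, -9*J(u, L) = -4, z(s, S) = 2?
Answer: -16/9 ≈ -1.7778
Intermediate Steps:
J(u, L) = 4/9 (J(u, L) = -1/9*(-4) = 4/9)
v(H, U) = 2*H
O(d) = 4*d (O(d) = (2*2)*d = 4*d)
D(R, A) = A + R
(O(-1)*D(1, 0))*J(-4, 0) = ((4*(-1))*(0 + 1))*(4/9) = -4*1*(4/9) = -4*4/9 = -16/9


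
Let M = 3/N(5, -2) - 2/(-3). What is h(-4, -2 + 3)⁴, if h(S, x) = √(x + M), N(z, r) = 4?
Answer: 841/144 ≈ 5.8403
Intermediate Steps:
M = 17/12 (M = 3/4 - 2/(-3) = 3*(¼) - 2*(-⅓) = ¾ + ⅔ = 17/12 ≈ 1.4167)
h(S, x) = √(17/12 + x) (h(S, x) = √(x + 17/12) = √(17/12 + x))
h(-4, -2 + 3)⁴ = (√(51 + 36*(-2 + 3))/6)⁴ = (√(51 + 36*1)/6)⁴ = (√(51 + 36)/6)⁴ = (√87/6)⁴ = 841/144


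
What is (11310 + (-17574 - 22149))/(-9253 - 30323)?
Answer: 9471/13192 ≈ 0.71794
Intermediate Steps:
(11310 + (-17574 - 22149))/(-9253 - 30323) = (11310 - 39723)/(-39576) = -28413*(-1/39576) = 9471/13192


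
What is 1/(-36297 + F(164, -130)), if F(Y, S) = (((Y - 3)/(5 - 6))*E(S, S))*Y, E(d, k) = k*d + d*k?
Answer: -1/892491497 ≈ -1.1205e-9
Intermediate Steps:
E(d, k) = 2*d*k (E(d, k) = d*k + d*k = 2*d*k)
F(Y, S) = 2*Y*S²*(3 - Y) (F(Y, S) = (((Y - 3)/(5 - 6))*(2*S*S))*Y = (((-3 + Y)/(-1))*(2*S²))*Y = (((-3 + Y)*(-1))*(2*S²))*Y = ((3 - Y)*(2*S²))*Y = (2*S²*(3 - Y))*Y = 2*Y*S²*(3 - Y))
1/(-36297 + F(164, -130)) = 1/(-36297 + 2*164*(-130)²*(3 - 1*164)) = 1/(-36297 + 2*164*16900*(3 - 164)) = 1/(-36297 + 2*164*16900*(-161)) = 1/(-36297 - 892455200) = 1/(-892491497) = -1/892491497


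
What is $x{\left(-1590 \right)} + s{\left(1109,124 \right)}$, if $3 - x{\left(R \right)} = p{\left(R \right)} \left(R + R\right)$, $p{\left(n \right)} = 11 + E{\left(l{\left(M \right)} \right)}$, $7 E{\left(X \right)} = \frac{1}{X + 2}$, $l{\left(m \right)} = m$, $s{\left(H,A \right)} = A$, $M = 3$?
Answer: $\frac{246385}{7} \approx 35198.0$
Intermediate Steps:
$E{\left(X \right)} = \frac{1}{7 \left(2 + X\right)}$ ($E{\left(X \right)} = \frac{1}{7 \left(X + 2\right)} = \frac{1}{7 \left(2 + X\right)}$)
$p{\left(n \right)} = \frac{386}{35}$ ($p{\left(n \right)} = 11 + \frac{1}{7 \left(2 + 3\right)} = 11 + \frac{1}{7 \cdot 5} = 11 + \frac{1}{7} \cdot \frac{1}{5} = 11 + \frac{1}{35} = \frac{386}{35}$)
$x{\left(R \right)} = 3 - \frac{772 R}{35}$ ($x{\left(R \right)} = 3 - \frac{386 \left(R + R\right)}{35} = 3 - \frac{386 \cdot 2 R}{35} = 3 - \frac{772 R}{35}$)
$x{\left(-1590 \right)} + s{\left(1109,124 \right)} = \left(3 - - \frac{245496}{7}\right) + 124 = \left(3 + \frac{245496}{7}\right) + 124 = \frac{245517}{7} + 124 = \frac{246385}{7}$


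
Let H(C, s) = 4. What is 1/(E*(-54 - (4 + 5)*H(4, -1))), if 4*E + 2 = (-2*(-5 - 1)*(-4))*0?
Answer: 1/45 ≈ 0.022222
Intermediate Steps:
E = -1/2 (E = -1/2 + ((-2*(-5 - 1)*(-4))*0)/4 = -1/2 + ((-2*(-6)*(-4))*0)/4 = -1/2 + ((12*(-4))*0)/4 = -1/2 + (-48*0)/4 = -1/2 + (1/4)*0 = -1/2 + 0 = -1/2 ≈ -0.50000)
1/(E*(-54 - (4 + 5)*H(4, -1))) = 1/(-(-54 - (4 + 5)*4)/2) = 1/(-(-54 - 9*4)/2) = 1/(-(-54 - 1*36)/2) = 1/(-(-54 - 36)/2) = 1/(-1/2*(-90)) = 1/45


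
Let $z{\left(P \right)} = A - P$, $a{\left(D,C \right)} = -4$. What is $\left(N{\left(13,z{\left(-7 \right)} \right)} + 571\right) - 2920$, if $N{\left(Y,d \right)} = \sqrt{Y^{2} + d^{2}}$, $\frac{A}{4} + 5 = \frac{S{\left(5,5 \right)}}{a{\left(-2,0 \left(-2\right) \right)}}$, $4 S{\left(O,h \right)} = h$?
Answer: $-2349 + \frac{\sqrt{5953}}{4} \approx -2329.7$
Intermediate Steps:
$S{\left(O,h \right)} = \frac{h}{4}$
$A = - \frac{85}{4}$ ($A = -20 + 4 \frac{\frac{1}{4} \cdot 5}{-4} = -20 + 4 \cdot \frac{5}{4} \left(- \frac{1}{4}\right) = -20 + 4 \left(- \frac{5}{16}\right) = -20 - \frac{5}{4} = - \frac{85}{4} \approx -21.25$)
$z{\left(P \right)} = - \frac{85}{4} - P$
$\left(N{\left(13,z{\left(-7 \right)} \right)} + 571\right) - 2920 = \left(\sqrt{13^{2} + \left(- \frac{85}{4} - -7\right)^{2}} + 571\right) - 2920 = \left(\sqrt{169 + \left(- \frac{85}{4} + 7\right)^{2}} + 571\right) - 2920 = \left(\sqrt{169 + \left(- \frac{57}{4}\right)^{2}} + 571\right) - 2920 = \left(\sqrt{169 + \frac{3249}{16}} + 571\right) - 2920 = \left(\sqrt{\frac{5953}{16}} + 571\right) - 2920 = \left(\frac{\sqrt{5953}}{4} + 571\right) - 2920 = \left(571 + \frac{\sqrt{5953}}{4}\right) - 2920 = -2349 + \frac{\sqrt{5953}}{4}$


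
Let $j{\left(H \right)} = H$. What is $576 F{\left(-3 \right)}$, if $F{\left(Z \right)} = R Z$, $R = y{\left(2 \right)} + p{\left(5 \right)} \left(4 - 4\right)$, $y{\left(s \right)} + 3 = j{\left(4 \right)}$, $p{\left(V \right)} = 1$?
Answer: $-1728$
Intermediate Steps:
$y{\left(s \right)} = 1$ ($y{\left(s \right)} = -3 + 4 = 1$)
$R = 1$ ($R = 1 + 1 \left(4 - 4\right) = 1 + 1 \cdot 0 = 1 + 0 = 1$)
$F{\left(Z \right)} = Z$ ($F{\left(Z \right)} = 1 Z = Z$)
$576 F{\left(-3 \right)} = 576 \left(-3\right) = -1728$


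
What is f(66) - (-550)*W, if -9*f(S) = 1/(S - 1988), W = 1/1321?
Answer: 9515221/22850658 ≈ 0.41641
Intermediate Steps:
W = 1/1321 ≈ 0.00075700
f(S) = -1/(9*(-1988 + S)) (f(S) = -1/(9*(S - 1988)) = -1/(9*(-1988 + S)))
f(66) - (-550)*W = -1/(-17892 + 9*66) - (-550)/1321 = -1/(-17892 + 594) - 1*(-550/1321) = -1/(-17298) + 550/1321 = -1*(-1/17298) + 550/1321 = 1/17298 + 550/1321 = 9515221/22850658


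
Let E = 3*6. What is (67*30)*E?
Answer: 36180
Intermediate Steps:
E = 18
(67*30)*E = (67*30)*18 = 2010*18 = 36180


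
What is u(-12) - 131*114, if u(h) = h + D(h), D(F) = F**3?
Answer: -16674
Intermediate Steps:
u(h) = h + h**3
u(-12) - 131*114 = (-12 + (-12)**3) - 131*114 = (-12 - 1728) - 14934 = -1740 - 14934 = -16674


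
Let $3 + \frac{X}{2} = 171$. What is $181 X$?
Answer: $60816$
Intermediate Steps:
$X = 336$ ($X = -6 + 2 \cdot 171 = -6 + 342 = 336$)
$181 X = 181 \cdot 336 = 60816$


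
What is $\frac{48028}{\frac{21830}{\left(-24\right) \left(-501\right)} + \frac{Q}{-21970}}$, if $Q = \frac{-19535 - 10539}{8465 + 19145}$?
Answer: $\frac{3980679946354800}{150480209327} \approx 26453.0$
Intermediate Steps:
$Q = - \frac{1367}{1255}$ ($Q = - \frac{30074}{27610} = \left(-30074\right) \frac{1}{27610} = - \frac{1367}{1255} \approx -1.0892$)
$\frac{48028}{\frac{21830}{\left(-24\right) \left(-501\right)} + \frac{Q}{-21970}} = \frac{48028}{\frac{21830}{\left(-24\right) \left(-501\right)} - \frac{1367}{1255 \left(-21970\right)}} = \frac{48028}{\frac{21830}{12024} - - \frac{1367}{27572350}} = \frac{48028}{21830 \cdot \frac{1}{12024} + \frac{1367}{27572350}} = \frac{48028}{\frac{10915}{6012} + \frac{1367}{27572350}} = \frac{48028}{\frac{150480209327}{82882484100}} = 48028 \cdot \frac{82882484100}{150480209327} = \frac{3980679946354800}{150480209327}$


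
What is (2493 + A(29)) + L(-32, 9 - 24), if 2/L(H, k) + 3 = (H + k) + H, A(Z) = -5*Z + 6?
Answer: 96513/41 ≈ 2354.0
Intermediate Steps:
A(Z) = 6 - 5*Z
L(H, k) = 2/(-3 + k + 2*H) (L(H, k) = 2/(-3 + ((H + k) + H)) = 2/(-3 + (k + 2*H)) = 2/(-3 + k + 2*H))
(2493 + A(29)) + L(-32, 9 - 24) = (2493 + (6 - 5*29)) + 2/(-3 + (9 - 24) + 2*(-32)) = (2493 + (6 - 145)) + 2/(-3 - 15 - 64) = (2493 - 139) + 2/(-82) = 2354 + 2*(-1/82) = 2354 - 1/41 = 96513/41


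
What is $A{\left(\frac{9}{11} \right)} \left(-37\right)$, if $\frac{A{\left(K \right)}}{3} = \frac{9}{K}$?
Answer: $-1221$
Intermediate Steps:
$A{\left(K \right)} = \frac{27}{K}$ ($A{\left(K \right)} = 3 \frac{9}{K} = \frac{27}{K}$)
$A{\left(\frac{9}{11} \right)} \left(-37\right) = \frac{27}{9 \cdot \frac{1}{11}} \left(-37\right) = \frac{27}{\frac{9}{11}} \left(-37\right) = 27 \cdot \frac{11}{9} \left(-37\right) = 33 \left(-37\right) = -1221$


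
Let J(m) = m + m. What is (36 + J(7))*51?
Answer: 2550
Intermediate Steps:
J(m) = 2*m
(36 + J(7))*51 = (36 + 2*7)*51 = (36 + 14)*51 = 50*51 = 2550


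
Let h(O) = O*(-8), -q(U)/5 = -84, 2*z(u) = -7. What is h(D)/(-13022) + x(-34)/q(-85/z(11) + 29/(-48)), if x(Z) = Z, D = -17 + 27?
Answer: -102287/1367310 ≈ -0.074809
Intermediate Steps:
z(u) = -7/2 (z(u) = (1/2)*(-7) = -7/2)
q(U) = 420 (q(U) = -5*(-84) = 420)
D = 10
h(O) = -8*O
h(D)/(-13022) + x(-34)/q(-85/z(11) + 29/(-48)) = -8*10/(-13022) - 34/420 = -80*(-1/13022) - 34*1/420 = 40/6511 - 17/210 = -102287/1367310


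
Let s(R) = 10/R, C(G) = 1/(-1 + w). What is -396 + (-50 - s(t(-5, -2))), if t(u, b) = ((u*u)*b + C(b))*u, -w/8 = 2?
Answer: -379580/851 ≈ -446.04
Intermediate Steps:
w = -16 (w = -8*2 = -16)
C(G) = -1/17 (C(G) = 1/(-1 - 16) = 1/(-17) = -1/17)
t(u, b) = u*(-1/17 + b*u**2) (t(u, b) = ((u*u)*b - 1/17)*u = (u**2*b - 1/17)*u = (b*u**2 - 1/17)*u = (-1/17 + b*u**2)*u = u*(-1/17 + b*u**2))
-396 + (-50 - s(t(-5, -2))) = -396 + (-50 - 10/(-1/17*(-5) - 2*(-5)**3)) = -396 + (-50 - 10/(5/17 - 2*(-125))) = -396 + (-50 - 10/(5/17 + 250)) = -396 + (-50 - 10/4255/17) = -396 + (-50 - 10*17/4255) = -396 + (-50 - 1*34/851) = -396 + (-50 - 34/851) = -396 - 42584/851 = -379580/851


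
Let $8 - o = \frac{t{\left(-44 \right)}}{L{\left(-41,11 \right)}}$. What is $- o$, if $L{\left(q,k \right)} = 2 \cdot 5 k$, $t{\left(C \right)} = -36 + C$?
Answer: $- \frac{96}{11} \approx -8.7273$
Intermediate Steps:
$L{\left(q,k \right)} = 10 k$
$o = \frac{96}{11}$ ($o = 8 - \frac{-36 - 44}{10 \cdot 11} = 8 - - \frac{80}{110} = 8 - \left(-80\right) \frac{1}{110} = 8 - - \frac{8}{11} = 8 + \frac{8}{11} = \frac{96}{11} \approx 8.7273$)
$- o = \left(-1\right) \frac{96}{11} = - \frac{96}{11}$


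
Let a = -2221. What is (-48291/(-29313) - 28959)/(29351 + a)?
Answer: -141471146/132543615 ≈ -1.0674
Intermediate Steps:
(-48291/(-29313) - 28959)/(29351 + a) = (-48291/(-29313) - 28959)/(29351 - 2221) = (-48291*(-1/29313) - 28959)/27130 = (16097/9771 - 28959)*(1/27130) = -282942292/9771*1/27130 = -141471146/132543615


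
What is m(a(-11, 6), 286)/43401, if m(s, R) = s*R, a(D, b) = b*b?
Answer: 3432/14467 ≈ 0.23723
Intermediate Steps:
a(D, b) = b**2
m(s, R) = R*s
m(a(-11, 6), 286)/43401 = (286*6**2)/43401 = (286*36)*(1/43401) = 10296*(1/43401) = 3432/14467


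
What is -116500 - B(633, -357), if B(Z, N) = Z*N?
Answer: 109481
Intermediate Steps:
B(Z, N) = N*Z
-116500 - B(633, -357) = -116500 - (-357)*633 = -116500 - 1*(-225981) = -116500 + 225981 = 109481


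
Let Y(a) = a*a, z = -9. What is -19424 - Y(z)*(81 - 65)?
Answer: -20720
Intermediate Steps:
Y(a) = a**2
-19424 - Y(z)*(81 - 65) = -19424 - (-9)**2*(81 - 65) = -19424 - 81*16 = -19424 - 1*1296 = -19424 - 1296 = -20720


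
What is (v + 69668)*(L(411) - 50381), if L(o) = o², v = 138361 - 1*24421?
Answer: 21764892320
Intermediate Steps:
v = 113940 (v = 138361 - 24421 = 113940)
(v + 69668)*(L(411) - 50381) = (113940 + 69668)*(411² - 50381) = 183608*(168921 - 50381) = 183608*118540 = 21764892320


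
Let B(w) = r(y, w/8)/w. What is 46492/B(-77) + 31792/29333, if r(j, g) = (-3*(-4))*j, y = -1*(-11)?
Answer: -2386466837/87999 ≈ -27119.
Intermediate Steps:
y = 11
r(j, g) = 12*j
B(w) = 132/w (B(w) = (12*11)/w = 132/w)
46492/B(-77) + 31792/29333 = 46492/((132/(-77))) + 31792/29333 = 46492/((132*(-1/77))) + 31792*(1/29333) = 46492/(-12/7) + 31792/29333 = 46492*(-7/12) + 31792/29333 = -81361/3 + 31792/29333 = -2386466837/87999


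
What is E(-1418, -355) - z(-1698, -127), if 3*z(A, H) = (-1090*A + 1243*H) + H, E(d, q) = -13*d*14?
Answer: -918604/3 ≈ -3.0620e+5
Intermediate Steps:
E(d, q) = -182*d
z(A, H) = -1090*A/3 + 1244*H/3 (z(A, H) = ((-1090*A + 1243*H) + H)/3 = (-1090*A + 1244*H)/3 = -1090*A/3 + 1244*H/3)
E(-1418, -355) - z(-1698, -127) = -182*(-1418) - (-1090/3*(-1698) + (1244/3)*(-127)) = 258076 - (616940 - 157988/3) = 258076 - 1*1692832/3 = 258076 - 1692832/3 = -918604/3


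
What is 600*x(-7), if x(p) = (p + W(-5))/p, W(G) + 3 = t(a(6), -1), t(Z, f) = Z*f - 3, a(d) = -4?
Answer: 5400/7 ≈ 771.43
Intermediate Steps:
t(Z, f) = -3 + Z*f
W(G) = -2 (W(G) = -3 + (-3 - 4*(-1)) = -3 + (-3 + 4) = -3 + 1 = -2)
x(p) = (-2 + p)/p (x(p) = (p - 2)/p = (-2 + p)/p)
600*x(-7) = 600*((-2 - 7)/(-7)) = 600*(-1/7*(-9)) = 600*(9/7) = 5400/7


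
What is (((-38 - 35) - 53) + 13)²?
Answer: 12769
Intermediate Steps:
(((-38 - 35) - 53) + 13)² = ((-73 - 53) + 13)² = (-126 + 13)² = (-113)² = 12769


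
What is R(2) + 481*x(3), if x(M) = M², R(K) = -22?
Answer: 4307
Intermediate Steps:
R(2) + 481*x(3) = -22 + 481*3² = -22 + 481*9 = -22 + 4329 = 4307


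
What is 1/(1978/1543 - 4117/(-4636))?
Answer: 7153348/15522539 ≈ 0.46084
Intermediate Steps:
1/(1978/1543 - 4117/(-4636)) = 1/(1978*(1/1543) - 4117*(-1/4636)) = 1/(1978/1543 + 4117/4636) = 1/(15522539/7153348) = 7153348/15522539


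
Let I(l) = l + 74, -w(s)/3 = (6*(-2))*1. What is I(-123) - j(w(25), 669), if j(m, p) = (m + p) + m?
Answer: -790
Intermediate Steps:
w(s) = 36 (w(s) = -3*6*(-2) = -(-36) = -3*(-12) = 36)
j(m, p) = p + 2*m
I(l) = 74 + l
I(-123) - j(w(25), 669) = (74 - 123) - (669 + 2*36) = -49 - (669 + 72) = -49 - 1*741 = -49 - 741 = -790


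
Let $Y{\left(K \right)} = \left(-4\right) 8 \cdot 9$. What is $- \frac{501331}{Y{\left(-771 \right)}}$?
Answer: $\frac{501331}{288} \approx 1740.7$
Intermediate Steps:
$Y{\left(K \right)} = -288$ ($Y{\left(K \right)} = \left(-32\right) 9 = -288$)
$- \frac{501331}{Y{\left(-771 \right)}} = - \frac{501331}{-288} = \left(-501331\right) \left(- \frac{1}{288}\right) = \frac{501331}{288}$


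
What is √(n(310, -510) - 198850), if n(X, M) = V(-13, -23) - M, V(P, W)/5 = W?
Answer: I*√198455 ≈ 445.48*I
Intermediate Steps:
V(P, W) = 5*W
n(X, M) = -115 - M (n(X, M) = 5*(-23) - M = -115 - M)
√(n(310, -510) - 198850) = √((-115 - 1*(-510)) - 198850) = √((-115 + 510) - 198850) = √(395 - 198850) = √(-198455) = I*√198455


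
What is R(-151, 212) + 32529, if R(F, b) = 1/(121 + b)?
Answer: 10832158/333 ≈ 32529.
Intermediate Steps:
R(-151, 212) + 32529 = 1/(121 + 212) + 32529 = 1/333 + 32529 = 10832158/333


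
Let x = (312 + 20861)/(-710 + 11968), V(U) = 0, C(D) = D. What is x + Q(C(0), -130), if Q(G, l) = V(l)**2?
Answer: 21173/11258 ≈ 1.8807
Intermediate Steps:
x = 21173/11258 ≈ 1.8807
Q(G, l) = 0 (Q(G, l) = 0**2 = 0)
x + Q(C(0), -130) = 21173/11258 + 0 = 21173/11258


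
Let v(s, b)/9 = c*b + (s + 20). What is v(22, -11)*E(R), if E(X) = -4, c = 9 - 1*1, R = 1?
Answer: 1656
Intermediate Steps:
c = 8 (c = 9 - 1 = 8)
v(s, b) = 180 + 9*s + 72*b (v(s, b) = 9*(8*b + (s + 20)) = 9*(8*b + (20 + s)) = 9*(20 + s + 8*b) = 180 + 9*s + 72*b)
v(22, -11)*E(R) = (180 + 9*22 + 72*(-11))*(-4) = (180 + 198 - 792)*(-4) = -414*(-4) = 1656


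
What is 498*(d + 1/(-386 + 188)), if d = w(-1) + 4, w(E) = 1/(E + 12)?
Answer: 67147/33 ≈ 2034.8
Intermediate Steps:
w(E) = 1/(12 + E)
d = 45/11 (d = 1/(12 - 1) + 4 = 1/11 + 4 = 45/11 ≈ 4.0909)
498*(d + 1/(-386 + 188)) = 498*(45/11 + 1/(-386 + 188)) = 498*(45/11 + 1/(-198)) = 498*(45/11 - 1/198) = 498*(809/198) = 67147/33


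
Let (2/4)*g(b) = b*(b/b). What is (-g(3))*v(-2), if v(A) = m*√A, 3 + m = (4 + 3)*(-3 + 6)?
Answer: -108*I*√2 ≈ -152.74*I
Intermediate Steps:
m = 18 (m = -3 + (4 + 3)*(-3 + 6) = -3 + 7*3 = -3 + 21 = 18)
g(b) = 2*b (g(b) = 2*(b*(b/b)) = 2*(b*1) = 2*b)
v(A) = 18*√A
(-g(3))*v(-2) = (-2*3)*(18*√(-2)) = (-1*6)*(18*(I*√2)) = -108*I*√2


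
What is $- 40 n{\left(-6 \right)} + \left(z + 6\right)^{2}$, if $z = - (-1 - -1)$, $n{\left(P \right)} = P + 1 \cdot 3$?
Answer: $156$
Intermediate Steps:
$n{\left(P \right)} = 3 + P$ ($n{\left(P \right)} = P + 3 = 3 + P$)
$z = 0$ ($z = - (-1 + 1) = \left(-1\right) 0 = 0$)
$- 40 n{\left(-6 \right)} + \left(z + 6\right)^{2} = - 40 \left(3 - 6\right) + \left(0 + 6\right)^{2} = \left(-40\right) \left(-3\right) + 6^{2} = 120 + 36 = 156$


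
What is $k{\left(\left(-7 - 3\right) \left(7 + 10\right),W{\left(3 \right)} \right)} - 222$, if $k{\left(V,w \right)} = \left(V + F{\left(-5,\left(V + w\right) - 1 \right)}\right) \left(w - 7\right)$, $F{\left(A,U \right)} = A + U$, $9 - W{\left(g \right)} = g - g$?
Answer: $-896$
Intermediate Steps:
$W{\left(g \right)} = 9$ ($W{\left(g \right)} = 9 - \left(g - g\right) = 9 - 0 = 9 + 0 = 9$)
$k{\left(V,w \right)} = \left(-7 + w\right) \left(-6 + w + 2 V\right)$ ($k{\left(V,w \right)} = \left(V - \left(6 - V - w\right)\right) \left(w - 7\right) = \left(V - \left(6 - V - w\right)\right) \left(-7 + w\right) = \left(V + \left(-6 + V + w\right)\right) \left(-7 + w\right) = \left(-6 + w + 2 V\right) \left(-7 + w\right) = \left(-7 + w\right) \left(-6 + w + 2 V\right)$)
$k{\left(\left(-7 - 3\right) \left(7 + 10\right),W{\left(3 \right)} \right)} - 222 = \left(42 + 9^{2} - 14 \left(-7 - 3\right) \left(7 + 10\right) - 117 + 2 \left(-7 - 3\right) \left(7 + 10\right) 9\right) - 222 = \left(42 + 81 - 14 \left(\left(-10\right) 17\right) - 117 + 2 \left(\left(-10\right) 17\right) 9\right) - 222 = \left(42 + 81 - -2380 - 117 + 2 \left(-170\right) 9\right) - 222 = \left(42 + 81 + 2380 - 117 - 3060\right) - 222 = -674 - 222 = -896$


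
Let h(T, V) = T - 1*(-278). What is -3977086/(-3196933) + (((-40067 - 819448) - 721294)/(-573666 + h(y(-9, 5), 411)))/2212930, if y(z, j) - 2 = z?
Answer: 5046461858139180897/4056533927367127550 ≈ 1.2440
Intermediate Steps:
y(z, j) = 2 + z
h(T, V) = 278 + T (h(T, V) = T + 278 = 278 + T)
-3977086/(-3196933) + (((-40067 - 819448) - 721294)/(-573666 + h(y(-9, 5), 411)))/2212930 = -3977086/(-3196933) + (((-40067 - 819448) - 721294)/(-573666 + (278 + (2 - 9))))/2212930 = -3977086*(-1/3196933) + ((-859515 - 721294)/(-573666 + (278 - 7)))*(1/2212930) = 3977086/3196933 - 1580809/(-573666 + 271)*(1/2212930) = 3977086/3196933 - 1580809/(-573395)*(1/2212930) = 3977086/3196933 - 1580809*(-1/573395)*(1/2212930) = 3977086/3196933 + (1580809/573395)*(1/2212930) = 3977086/3196933 + 1580809/1268882997350 = 5046461858139180897/4056533927367127550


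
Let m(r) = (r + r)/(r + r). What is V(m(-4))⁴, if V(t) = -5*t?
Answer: 625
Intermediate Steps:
m(r) = 1 (m(r) = (2*r)/((2*r)) = (2*r)*(1/(2*r)) = 1)
V(m(-4))⁴ = (-5*1)⁴ = (-5)⁴ = 625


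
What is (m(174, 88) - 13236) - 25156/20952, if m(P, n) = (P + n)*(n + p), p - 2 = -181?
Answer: -194220853/5238 ≈ -37079.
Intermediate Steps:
p = -179 (p = 2 - 181 = -179)
m(P, n) = (-179 + n)*(P + n) (m(P, n) = (P + n)*(n - 179) = (P + n)*(-179 + n) = (-179 + n)*(P + n))
(m(174, 88) - 13236) - 25156/20952 = ((88**2 - 179*174 - 179*88 + 174*88) - 13236) - 25156/20952 = ((7744 - 31146 - 15752 + 15312) - 13236) - 25156*1/20952 = (-23842 - 13236) - 6289/5238 = -37078 - 6289/5238 = -194220853/5238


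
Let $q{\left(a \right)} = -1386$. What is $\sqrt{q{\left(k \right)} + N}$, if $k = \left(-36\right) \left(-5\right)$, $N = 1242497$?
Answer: $\sqrt{1241111} \approx 1114.1$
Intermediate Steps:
$k = 180$
$\sqrt{q{\left(k \right)} + N} = \sqrt{-1386 + 1242497} = \sqrt{1241111}$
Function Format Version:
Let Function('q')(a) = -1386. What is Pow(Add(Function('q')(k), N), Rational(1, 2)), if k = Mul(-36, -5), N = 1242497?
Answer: Pow(1241111, Rational(1, 2)) ≈ 1114.1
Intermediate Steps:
k = 180
Pow(Add(Function('q')(k), N), Rational(1, 2)) = Pow(Add(-1386, 1242497), Rational(1, 2)) = Pow(1241111, Rational(1, 2))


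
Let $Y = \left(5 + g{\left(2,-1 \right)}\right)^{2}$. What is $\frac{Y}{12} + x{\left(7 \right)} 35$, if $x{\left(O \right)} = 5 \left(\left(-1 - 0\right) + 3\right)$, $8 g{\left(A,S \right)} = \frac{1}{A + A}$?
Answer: $\frac{4326721}{12288} \approx 352.11$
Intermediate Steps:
$g{\left(A,S \right)} = \frac{1}{16 A}$ ($g{\left(A,S \right)} = \frac{1}{8 \left(A + A\right)} = \frac{1}{8 \cdot 2 A} = \frac{\frac{1}{2} \frac{1}{A}}{8} = \frac{1}{16 A}$)
$x{\left(O \right)} = 10$ ($x{\left(O \right)} = 5 \left(\left(-1 + 0\right) + 3\right) = 5 \left(-1 + 3\right) = 5 \cdot 2 = 10$)
$Y = \frac{25921}{1024}$ ($Y = \left(5 + \frac{1}{16 \cdot 2}\right)^{2} = \left(5 + \frac{1}{16} \cdot \frac{1}{2}\right)^{2} = \left(5 + \frac{1}{32}\right)^{2} = \left(\frac{161}{32}\right)^{2} = \frac{25921}{1024} \approx 25.313$)
$\frac{Y}{12} + x{\left(7 \right)} 35 = \frac{25921}{1024 \cdot 12} + 10 \cdot 35 = \frac{25921}{1024} \cdot \frac{1}{12} + 350 = \frac{25921}{12288} + 350 = \frac{4326721}{12288}$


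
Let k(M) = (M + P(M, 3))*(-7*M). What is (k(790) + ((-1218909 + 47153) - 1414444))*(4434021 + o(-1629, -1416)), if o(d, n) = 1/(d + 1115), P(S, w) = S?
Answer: -12903733604607400/257 ≈ -5.0209e+13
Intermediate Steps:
o(d, n) = 1/(1115 + d)
k(M) = -14*M² (k(M) = (M + M)*(-7*M) = (2*M)*(-7*M) = -14*M²)
(k(790) + ((-1218909 + 47153) - 1414444))*(4434021 + o(-1629, -1416)) = (-14*790² + ((-1218909 + 47153) - 1414444))*(4434021 + 1/(1115 - 1629)) = (-14*624100 + (-1171756 - 1414444))*(4434021 + 1/(-514)) = (-8737400 - 2586200)*(4434021 - 1/514) = -11323600*2279086793/514 = -12903733604607400/257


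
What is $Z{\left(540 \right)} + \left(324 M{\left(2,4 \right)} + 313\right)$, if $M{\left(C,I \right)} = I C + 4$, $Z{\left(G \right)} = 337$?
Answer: $4538$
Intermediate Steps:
$M{\left(C,I \right)} = 4 + C I$ ($M{\left(C,I \right)} = C I + 4 = 4 + C I$)
$Z{\left(540 \right)} + \left(324 M{\left(2,4 \right)} + 313\right) = 337 + \left(324 \left(4 + 2 \cdot 4\right) + 313\right) = 337 + \left(324 \left(4 + 8\right) + 313\right) = 337 + \left(324 \cdot 12 + 313\right) = 337 + \left(3888 + 313\right) = 337 + 4201 = 4538$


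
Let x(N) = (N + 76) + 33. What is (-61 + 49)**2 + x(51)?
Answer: 304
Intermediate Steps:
x(N) = 109 + N (x(N) = (76 + N) + 33 = 109 + N)
(-61 + 49)**2 + x(51) = (-61 + 49)**2 + (109 + 51) = (-12)**2 + 160 = 144 + 160 = 304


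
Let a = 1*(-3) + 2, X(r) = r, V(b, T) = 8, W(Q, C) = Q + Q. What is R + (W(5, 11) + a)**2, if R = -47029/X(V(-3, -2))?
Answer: -46381/8 ≈ -5797.6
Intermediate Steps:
W(Q, C) = 2*Q
a = -1 (a = -3 + 2 = -1)
R = -47029/8 ≈ -5878.6
R + (W(5, 11) + a)**2 = -47029/8 + (2*5 - 1)**2 = -47029/8 + (10 - 1)**2 = -47029/8 + 9**2 = -47029/8 + 81 = -46381/8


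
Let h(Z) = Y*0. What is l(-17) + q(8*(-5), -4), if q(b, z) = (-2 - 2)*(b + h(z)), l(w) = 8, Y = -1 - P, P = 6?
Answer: 168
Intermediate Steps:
Y = -7 (Y = -1 - 1*6 = -1 - 6 = -7)
h(Z) = 0 (h(Z) = -7*0 = 0)
q(b, z) = -4*b (q(b, z) = (-2 - 2)*(b + 0) = -4*b)
l(-17) + q(8*(-5), -4) = 8 - 32*(-5) = 8 - 4*(-40) = 8 + 160 = 168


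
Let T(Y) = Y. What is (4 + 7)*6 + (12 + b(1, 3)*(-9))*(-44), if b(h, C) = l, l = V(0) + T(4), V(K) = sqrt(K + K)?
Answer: 1122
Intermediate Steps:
V(K) = sqrt(2)*sqrt(K) (V(K) = sqrt(2*K) = sqrt(2)*sqrt(K))
l = 4 (l = sqrt(2)*sqrt(0) + 4 = sqrt(2)*0 + 4 = 0 + 4 = 4)
b(h, C) = 4
(4 + 7)*6 + (12 + b(1, 3)*(-9))*(-44) = (4 + 7)*6 + (12 + 4*(-9))*(-44) = 11*6 + (12 - 36)*(-44) = 66 - 24*(-44) = 66 + 1056 = 1122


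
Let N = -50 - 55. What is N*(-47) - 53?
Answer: 4882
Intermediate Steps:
N = -105
N*(-47) - 53 = -105*(-47) - 53 = 4935 - 53 = 4882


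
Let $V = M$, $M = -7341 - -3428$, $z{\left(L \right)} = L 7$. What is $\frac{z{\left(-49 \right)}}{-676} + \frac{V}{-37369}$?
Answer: $\frac{15462755}{25261444} \approx 0.61211$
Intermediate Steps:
$z{\left(L \right)} = 7 L$
$M = -3913$ ($M = -7341 + 3428 = -3913$)
$V = -3913$
$\frac{z{\left(-49 \right)}}{-676} + \frac{V}{-37369} = \frac{7 \left(-49\right)}{-676} - \frac{3913}{-37369} = \left(-343\right) \left(- \frac{1}{676}\right) - - \frac{3913}{37369} = \frac{343}{676} + \frac{3913}{37369} = \frac{15462755}{25261444}$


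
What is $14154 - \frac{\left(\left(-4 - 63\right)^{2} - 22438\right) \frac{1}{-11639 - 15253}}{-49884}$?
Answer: $\frac{6329105137087}{447160176} \approx 14154.0$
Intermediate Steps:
$14154 - \frac{\left(\left(-4 - 63\right)^{2} - 22438\right) \frac{1}{-11639 - 15253}}{-49884} = 14154 - \frac{\left(-67\right)^{2} - 22438}{-26892} \left(- \frac{1}{49884}\right) = 14154 - \left(4489 - 22438\right) \left(- \frac{1}{26892}\right) \left(- \frac{1}{49884}\right) = 14154 - \left(-17949\right) \left(- \frac{1}{26892}\right) \left(- \frac{1}{49884}\right) = 14154 - \frac{5983}{8964} \left(- \frac{1}{49884}\right) = 14154 - - \frac{5983}{447160176} = 14154 + \frac{5983}{447160176} = \frac{6329105137087}{447160176}$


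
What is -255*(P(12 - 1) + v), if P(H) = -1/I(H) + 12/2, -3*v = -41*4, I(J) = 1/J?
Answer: -12665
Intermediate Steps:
v = 164/3 (v = -(-41)*4/3 = -⅓*(-164) = 164/3 ≈ 54.667)
P(H) = 6 - H (P(H) = -1/(1/H) + 12/2 = -H + 12*(½) = -H + 6 = 6 - H)
-255*(P(12 - 1) + v) = -255*((6 - (12 - 1)) + 164/3) = -255*((6 - 1*11) + 164/3) = -255*((6 - 11) + 164/3) = -255*(-5 + 164/3) = -255*149/3 = -12665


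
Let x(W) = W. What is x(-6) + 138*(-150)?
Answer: -20706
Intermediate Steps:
x(-6) + 138*(-150) = -6 + 138*(-150) = -6 - 20700 = -20706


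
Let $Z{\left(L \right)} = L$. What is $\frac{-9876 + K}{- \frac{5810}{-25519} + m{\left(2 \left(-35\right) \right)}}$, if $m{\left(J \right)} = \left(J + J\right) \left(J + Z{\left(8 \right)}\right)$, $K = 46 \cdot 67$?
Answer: $- \frac{86688043}{110755365} \approx -0.7827$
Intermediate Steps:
$K = 3082$
$m{\left(J \right)} = 2 J \left(8 + J\right)$ ($m{\left(J \right)} = \left(J + J\right) \left(J + 8\right) = 2 J \left(8 + J\right)$)
$\frac{-9876 + K}{- \frac{5810}{-25519} + m{\left(2 \left(-35\right) \right)}} = \frac{-9876 + 3082}{- \frac{5810}{-25519} + 2 \cdot 2 \left(-35\right) \left(8 + 2 \left(-35\right)\right)} = - \frac{6794}{\left(-5810\right) \left(- \frac{1}{25519}\right) + 2 \left(-70\right) \left(8 - 70\right)} = - \frac{6794}{\frac{5810}{25519} + 2 \left(-70\right) \left(-62\right)} = - \frac{6794}{\frac{5810}{25519} + 8680} = - \frac{6794}{\frac{221510730}{25519}} = \left(-6794\right) \frac{25519}{221510730} = - \frac{86688043}{110755365}$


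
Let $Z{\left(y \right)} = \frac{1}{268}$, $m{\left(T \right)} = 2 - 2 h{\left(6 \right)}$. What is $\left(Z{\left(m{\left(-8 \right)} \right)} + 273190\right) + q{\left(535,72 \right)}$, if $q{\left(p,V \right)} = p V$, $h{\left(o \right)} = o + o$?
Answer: $\frac{83538281}{268} \approx 3.1171 \cdot 10^{5}$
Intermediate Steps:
$h{\left(o \right)} = 2 o$
$q{\left(p,V \right)} = V p$
$m{\left(T \right)} = -22$ ($m{\left(T \right)} = 2 - 2 \cdot 2 \cdot 6 = 2 - 24 = -22$)
$Z{\left(y \right)} = \frac{1}{268}$
$\left(Z{\left(m{\left(-8 \right)} \right)} + 273190\right) + q{\left(535,72 \right)} = \left(\frac{1}{268} + 273190\right) + 72 \cdot 535 = \frac{73214921}{268} + 38520 = \frac{83538281}{268}$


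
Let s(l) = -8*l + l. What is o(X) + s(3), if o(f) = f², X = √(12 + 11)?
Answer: 2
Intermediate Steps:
X = √23 ≈ 4.7958
s(l) = -7*l
o(X) + s(3) = (√23)² - 7*3 = 23 - 21 = 2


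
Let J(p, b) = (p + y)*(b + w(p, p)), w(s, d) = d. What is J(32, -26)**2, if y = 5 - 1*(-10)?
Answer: 79524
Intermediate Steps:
y = 15 (y = 5 + 10 = 15)
J(p, b) = (15 + p)*(b + p) (J(p, b) = (p + 15)*(b + p) = (15 + p)*(b + p))
J(32, -26)**2 = (32**2 + 15*(-26) + 15*32 - 26*32)**2 = (1024 - 390 + 480 - 832)**2 = 282**2 = 79524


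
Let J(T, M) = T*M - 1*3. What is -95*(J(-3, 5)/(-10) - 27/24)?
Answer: -513/8 ≈ -64.125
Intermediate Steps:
J(T, M) = -3 + M*T (J(T, M) = M*T - 3 = -3 + M*T)
-95*(J(-3, 5)/(-10) - 27/24) = -95*((-3 + 5*(-3))/(-10) - 27/24) = -95*((-3 - 15)*(-⅒) - 27*1/24) = -95*(-18*(-⅒) - 9/8) = -95*(9/5 - 9/8) = -95*27/40 = -513/8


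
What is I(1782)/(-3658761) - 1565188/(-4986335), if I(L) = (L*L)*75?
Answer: -131315592892048/2027089781215 ≈ -64.780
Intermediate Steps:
I(L) = 75*L² (I(L) = L²*75 = 75*L²)
I(1782)/(-3658761) - 1565188/(-4986335) = (75*1782²)/(-3658761) - 1565188/(-4986335) = (75*3175524)*(-1/3658761) - 1565188*(-1/4986335) = 238164300*(-1/3658761) + 1565188/4986335 = -26462700/406529 + 1565188/4986335 = -131315592892048/2027089781215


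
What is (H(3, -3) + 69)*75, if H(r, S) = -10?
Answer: 4425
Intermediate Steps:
(H(3, -3) + 69)*75 = (-10 + 69)*75 = 59*75 = 4425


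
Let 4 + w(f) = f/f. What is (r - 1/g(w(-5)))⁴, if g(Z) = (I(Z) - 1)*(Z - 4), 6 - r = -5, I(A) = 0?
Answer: 33362176/2401 ≈ 13895.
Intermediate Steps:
r = 11 (r = 6 - 1*(-5) = 6 + 5 = 11)
w(f) = -3 (w(f) = -4 + f/f = -4 + 1 = -3)
g(Z) = 4 - Z (g(Z) = (0 - 1)*(Z - 4) = -(-4 + Z) = 4 - Z)
(r - 1/g(w(-5)))⁴ = (11 - 1/(4 - 1*(-3)))⁴ = (11 - 1/(4 + 3))⁴ = (11 - 1/7)⁴ = (11 - 1*⅐)⁴ = (11 - ⅐)⁴ = (76/7)⁴ = 33362176/2401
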